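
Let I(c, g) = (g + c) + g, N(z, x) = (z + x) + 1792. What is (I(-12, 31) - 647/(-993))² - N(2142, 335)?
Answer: -1679654972/986049 ≈ -1703.4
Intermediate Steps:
N(z, x) = 1792 + x + z (N(z, x) = (x + z) + 1792 = 1792 + x + z)
I(c, g) = c + 2*g (I(c, g) = (c + g) + g = c + 2*g)
(I(-12, 31) - 647/(-993))² - N(2142, 335) = ((-12 + 2*31) - 647/(-993))² - (1792 + 335 + 2142) = ((-12 + 62) - 647*(-1/993))² - 1*4269 = (50 + 647/993)² - 4269 = (50297/993)² - 4269 = 2529788209/986049 - 4269 = -1679654972/986049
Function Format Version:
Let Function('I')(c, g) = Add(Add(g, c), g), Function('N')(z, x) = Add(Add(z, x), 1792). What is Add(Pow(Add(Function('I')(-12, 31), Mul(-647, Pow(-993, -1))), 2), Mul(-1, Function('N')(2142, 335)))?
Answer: Rational(-1679654972, 986049) ≈ -1703.4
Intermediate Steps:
Function('N')(z, x) = Add(1792, x, z) (Function('N')(z, x) = Add(Add(x, z), 1792) = Add(1792, x, z))
Function('I')(c, g) = Add(c, Mul(2, g)) (Function('I')(c, g) = Add(Add(c, g), g) = Add(c, Mul(2, g)))
Add(Pow(Add(Function('I')(-12, 31), Mul(-647, Pow(-993, -1))), 2), Mul(-1, Function('N')(2142, 335))) = Add(Pow(Add(Add(-12, Mul(2, 31)), Mul(-647, Pow(-993, -1))), 2), Mul(-1, Add(1792, 335, 2142))) = Add(Pow(Add(Add(-12, 62), Mul(-647, Rational(-1, 993))), 2), Mul(-1, 4269)) = Add(Pow(Add(50, Rational(647, 993)), 2), -4269) = Add(Pow(Rational(50297, 993), 2), -4269) = Add(Rational(2529788209, 986049), -4269) = Rational(-1679654972, 986049)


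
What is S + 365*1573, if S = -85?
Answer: 574060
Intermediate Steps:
S + 365*1573 = -85 + 365*1573 = -85 + 574145 = 574060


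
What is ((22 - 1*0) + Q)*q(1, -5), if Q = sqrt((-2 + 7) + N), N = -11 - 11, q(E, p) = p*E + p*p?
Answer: 440 + 20*I*sqrt(17) ≈ 440.0 + 82.462*I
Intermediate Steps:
q(E, p) = p**2 + E*p (q(E, p) = E*p + p**2 = p**2 + E*p)
N = -22
Q = I*sqrt(17) (Q = sqrt((-2 + 7) - 22) = sqrt(5 - 22) = sqrt(-17) = I*sqrt(17) ≈ 4.1231*I)
((22 - 1*0) + Q)*q(1, -5) = ((22 - 1*0) + I*sqrt(17))*(-5*(1 - 5)) = ((22 + 0) + I*sqrt(17))*(-5*(-4)) = (22 + I*sqrt(17))*20 = 440 + 20*I*sqrt(17)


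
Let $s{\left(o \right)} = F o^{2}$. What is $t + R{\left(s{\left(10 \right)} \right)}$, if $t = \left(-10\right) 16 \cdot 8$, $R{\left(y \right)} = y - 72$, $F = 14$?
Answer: $48$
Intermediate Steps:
$s{\left(o \right)} = 14 o^{2}$
$R{\left(y \right)} = -72 + y$
$t = -1280$ ($t = \left(-160\right) 8 = -1280$)
$t + R{\left(s{\left(10 \right)} \right)} = -1280 - \left(72 - 14 \cdot 10^{2}\right) = -1280 + \left(-72 + 14 \cdot 100\right) = -1280 + \left(-72 + 1400\right) = -1280 + 1328 = 48$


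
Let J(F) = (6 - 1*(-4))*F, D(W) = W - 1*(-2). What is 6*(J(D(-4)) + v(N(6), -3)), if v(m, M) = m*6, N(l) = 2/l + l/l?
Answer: -72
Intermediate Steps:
D(W) = 2 + W (D(W) = W + 2 = 2 + W)
N(l) = 1 + 2/l (N(l) = 2/l + 1 = 1 + 2/l)
v(m, M) = 6*m
J(F) = 10*F (J(F) = (6 + 4)*F = 10*F)
6*(J(D(-4)) + v(N(6), -3)) = 6*(10*(2 - 4) + 6*((2 + 6)/6)) = 6*(10*(-2) + 6*((1/6)*8)) = 6*(-20 + 6*(4/3)) = 6*(-20 + 8) = 6*(-12) = -72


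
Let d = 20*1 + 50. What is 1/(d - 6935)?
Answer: -1/6865 ≈ -0.00014567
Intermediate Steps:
d = 70 (d = 20 + 50 = 70)
1/(d - 6935) = 1/(70 - 6935) = 1/(-6865) = -1/6865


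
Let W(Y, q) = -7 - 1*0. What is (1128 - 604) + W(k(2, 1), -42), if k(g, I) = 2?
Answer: 517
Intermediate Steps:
W(Y, q) = -7 (W(Y, q) = -7 + 0 = -7)
(1128 - 604) + W(k(2, 1), -42) = (1128 - 604) - 7 = 524 - 7 = 517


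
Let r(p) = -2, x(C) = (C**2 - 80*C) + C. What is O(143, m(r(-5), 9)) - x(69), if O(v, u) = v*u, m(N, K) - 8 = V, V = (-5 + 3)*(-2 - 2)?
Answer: 2978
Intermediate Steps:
x(C) = C**2 - 79*C
V = 8 (V = -2*(-4) = 8)
m(N, K) = 16 (m(N, K) = 8 + 8 = 16)
O(v, u) = u*v
O(143, m(r(-5), 9)) - x(69) = 16*143 - 69*(-79 + 69) = 2288 - 69*(-10) = 2288 - 1*(-690) = 2288 + 690 = 2978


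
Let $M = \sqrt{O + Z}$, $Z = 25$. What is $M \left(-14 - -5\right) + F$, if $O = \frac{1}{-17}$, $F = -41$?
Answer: $-41 - \frac{18 \sqrt{1802}}{17} \approx -85.947$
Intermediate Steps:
$O = - \frac{1}{17} \approx -0.058824$
$M = \frac{2 \sqrt{1802}}{17}$ ($M = \sqrt{- \frac{1}{17} + 25} = \sqrt{\frac{424}{17}} = \frac{2 \sqrt{1802}}{17} \approx 4.9941$)
$M \left(-14 - -5\right) + F = \frac{2 \sqrt{1802}}{17} \left(-14 - -5\right) - 41 = \frac{2 \sqrt{1802}}{17} \left(-14 + 5\right) - 41 = \frac{2 \sqrt{1802}}{17} \left(-9\right) - 41 = - \frac{18 \sqrt{1802}}{17} - 41 = -41 - \frac{18 \sqrt{1802}}{17}$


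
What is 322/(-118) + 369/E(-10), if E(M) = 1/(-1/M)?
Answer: 20161/590 ≈ 34.171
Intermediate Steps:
E(M) = -M
322/(-118) + 369/E(-10) = 322/(-118) + 369/((-1*(-10))) = 322*(-1/118) + 369/10 = -161/59 + 369*(1/10) = -161/59 + 369/10 = 20161/590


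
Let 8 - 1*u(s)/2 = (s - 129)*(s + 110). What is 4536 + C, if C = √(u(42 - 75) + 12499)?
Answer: 4536 + √37463 ≈ 4729.6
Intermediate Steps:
u(s) = 16 - 2*(-129 + s)*(110 + s) (u(s) = 16 - 2*(s - 129)*(s + 110) = 16 - 2*(-129 + s)*(110 + s))
C = √37463 (C = √((28396 - 2*(42 - 75)² + 38*(42 - 75)) + 12499) = √((28396 - 2*(-33)² + 38*(-33)) + 12499) = √((28396 - 2*1089 - 1254) + 12499) = √((28396 - 2178 - 1254) + 12499) = √(24964 + 12499) = √37463 ≈ 193.55)
4536 + C = 4536 + √37463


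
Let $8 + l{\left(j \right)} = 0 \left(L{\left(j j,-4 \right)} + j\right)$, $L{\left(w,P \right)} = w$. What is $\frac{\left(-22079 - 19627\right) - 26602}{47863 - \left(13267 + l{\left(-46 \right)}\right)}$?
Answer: $- \frac{17077}{8651} \approx -1.974$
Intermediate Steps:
$l{\left(j \right)} = -8$ ($l{\left(j \right)} = -8 + 0 \left(j j + j\right) = -8 + 0 \left(j^{2} + j\right) = -8 + 0 \left(j + j^{2}\right) = -8 + 0 = -8$)
$\frac{\left(-22079 - 19627\right) - 26602}{47863 - \left(13267 + l{\left(-46 \right)}\right)} = \frac{\left(-22079 - 19627\right) - 26602}{47863 - 13259} = \frac{\left(-22079 - 19627\right) - 26602}{47863 + \left(-13267 + 8\right)} = \frac{-41706 - 26602}{47863 - 13259} = - \frac{68308}{34604} = \left(-68308\right) \frac{1}{34604} = - \frac{17077}{8651}$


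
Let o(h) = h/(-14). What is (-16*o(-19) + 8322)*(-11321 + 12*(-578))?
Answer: -1060768214/7 ≈ -1.5154e+8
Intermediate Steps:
o(h) = -h/14 (o(h) = h*(-1/14) = -h/14)
(-16*o(-19) + 8322)*(-11321 + 12*(-578)) = (-(-8)*(-19)/7 + 8322)*(-11321 + 12*(-578)) = (-16*19/14 + 8322)*(-11321 - 6936) = (-152/7 + 8322)*(-18257) = (58102/7)*(-18257) = -1060768214/7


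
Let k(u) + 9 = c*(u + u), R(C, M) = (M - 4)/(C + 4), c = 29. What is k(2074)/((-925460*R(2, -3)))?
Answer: 360849/3239110 ≈ 0.11140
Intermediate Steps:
R(C, M) = (-4 + M)/(4 + C)
k(u) = -9 + 58*u (k(u) = -9 + 29*(u + u) = -9 + 29*(2*u) = -9 + 58*u)
k(2074)/((-925460*R(2, -3))) = (-9 + 58*2074)/((-925460*(-4 - 3)/(4 + 2))) = (-9 + 120292)/((-925460*(-7)/6)) = 120283/((-462730*(-7)/3)) = 120283/((-925460*(-7/6))) = 120283/(3239110/3) = 120283*(3/3239110) = 360849/3239110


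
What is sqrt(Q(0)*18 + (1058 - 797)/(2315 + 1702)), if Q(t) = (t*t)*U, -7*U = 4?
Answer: sqrt(116493)/1339 ≈ 0.25490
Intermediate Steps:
U = -4/7 (U = -1/7*4 = -4/7 ≈ -0.57143)
Q(t) = -4*t**2/7 (Q(t) = (t*t)*(-4/7) = t**2*(-4/7) = -4*t**2/7)
sqrt(Q(0)*18 + (1058 - 797)/(2315 + 1702)) = sqrt(-4/7*0**2*18 + (1058 - 797)/(2315 + 1702)) = sqrt(-4/7*0*18 + 261/4017) = sqrt(0*18 + 261*(1/4017)) = sqrt(0 + 87/1339) = sqrt(87/1339) = sqrt(116493)/1339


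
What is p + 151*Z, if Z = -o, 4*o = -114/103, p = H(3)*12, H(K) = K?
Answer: 16023/206 ≈ 77.781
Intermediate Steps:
p = 36 (p = 3*12 = 36)
o = -57/206 (o = (-114/103)/4 = (-114*1/103)/4 = (¼)*(-114/103) = -57/206 ≈ -0.27670)
Z = 57/206 (Z = -1*(-57/206) = 57/206 ≈ 0.27670)
p + 151*Z = 36 + 151*(57/206) = 36 + 8607/206 = 16023/206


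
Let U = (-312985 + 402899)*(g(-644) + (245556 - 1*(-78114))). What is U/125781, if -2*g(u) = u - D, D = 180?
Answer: 29139508948/125781 ≈ 2.3167e+5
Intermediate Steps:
g(u) = 90 - u/2 (g(u) = -(u - 1*180)/2 = -(u - 180)/2 = -(-180 + u)/2 = 90 - u/2)
U = 29139508948 (U = (-312985 + 402899)*((90 - ½*(-644)) + (245556 - 1*(-78114))) = 89914*((90 + 322) + (245556 + 78114)) = 89914*(412 + 323670) = 89914*324082 = 29139508948)
U/125781 = 29139508948/125781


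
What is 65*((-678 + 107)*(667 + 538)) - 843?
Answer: -44724418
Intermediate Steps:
65*((-678 + 107)*(667 + 538)) - 843 = 65*(-571*1205) - 843 = 65*(-688055) - 843 = -44723575 - 843 = -44724418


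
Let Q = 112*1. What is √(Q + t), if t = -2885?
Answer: I*√2773 ≈ 52.659*I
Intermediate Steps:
Q = 112
√(Q + t) = √(112 - 2885) = √(-2773) = I*√2773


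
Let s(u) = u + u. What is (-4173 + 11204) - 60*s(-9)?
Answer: 8111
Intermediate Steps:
s(u) = 2*u
(-4173 + 11204) - 60*s(-9) = (-4173 + 11204) - 120*(-9) = 7031 - 60*(-18) = 7031 + 1080 = 8111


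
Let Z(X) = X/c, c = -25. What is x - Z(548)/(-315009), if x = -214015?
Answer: -1685416278923/7875225 ≈ -2.1402e+5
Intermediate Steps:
Z(X) = -X/25 (Z(X) = X/(-25) = X*(-1/25) = -X/25)
x - Z(548)/(-315009) = -214015 - (-1/25*548)/(-315009) = -214015 - (-548)*(-1)/(25*315009) = -214015 - 1*548/7875225 = -214015 - 548/7875225 = -1685416278923/7875225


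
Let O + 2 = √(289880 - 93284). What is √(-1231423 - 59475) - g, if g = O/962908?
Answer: 1/481454 - 3*√5461/481454 + I*√1290898 ≈ -0.00045839 + 1136.2*I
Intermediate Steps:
O = -2 + 6*√5461 (O = -2 + √(289880 - 93284) = -2 + √196596 = -2 + 6*√5461 ≈ 441.39)
g = -1/481454 + 3*√5461/481454 (g = (-2 + 6*√5461)/962908 = (-2 + 6*√5461)*(1/962908) = -1/481454 + 3*√5461/481454 ≈ 0.00045839)
√(-1231423 - 59475) - g = √(-1231423 - 59475) - (-1/481454 + 3*√5461/481454) = √(-1290898) + (1/481454 - 3*√5461/481454) = I*√1290898 + (1/481454 - 3*√5461/481454) = 1/481454 - 3*√5461/481454 + I*√1290898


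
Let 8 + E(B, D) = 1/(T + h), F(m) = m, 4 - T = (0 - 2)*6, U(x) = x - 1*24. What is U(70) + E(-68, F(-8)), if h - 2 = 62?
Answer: 3041/80 ≈ 38.013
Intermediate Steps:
U(x) = -24 + x (U(x) = x - 24 = -24 + x)
T = 16 (T = 4 - (0 - 2)*6 = 4 - (-2)*6 = 4 - 1*(-12) = 4 + 12 = 16)
h = 64 (h = 2 + 62 = 64)
E(B, D) = -639/80 (E(B, D) = -8 + 1/(16 + 64) = -8 + 1/80 = -639/80)
U(70) + E(-68, F(-8)) = (-24 + 70) - 639/80 = 46 - 639/80 = 3041/80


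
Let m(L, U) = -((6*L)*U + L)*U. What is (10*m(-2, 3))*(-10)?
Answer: -11400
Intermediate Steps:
m(L, U) = -U*(L + 6*L*U) (m(L, U) = -(6*L*U + L)*U = -(L + 6*L*U)*U = -U*(L + 6*L*U))
(10*m(-2, 3))*(-10) = (10*(-1*(-2)*3*(1 + 6*3)))*(-10) = (10*(-1*(-2)*3*(1 + 18)))*(-10) = (10*(-1*(-2)*3*19))*(-10) = (10*114)*(-10) = 1140*(-10) = -11400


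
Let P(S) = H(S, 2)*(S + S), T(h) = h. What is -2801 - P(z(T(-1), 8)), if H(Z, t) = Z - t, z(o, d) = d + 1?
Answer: -2927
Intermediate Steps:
z(o, d) = 1 + d
P(S) = 2*S*(-2 + S) (P(S) = (S - 1*2)*(S + S) = (S - 2)*(2*S) = (-2 + S)*(2*S) = 2*S*(-2 + S))
-2801 - P(z(T(-1), 8)) = -2801 - 2*(1 + 8)*(-2 + (1 + 8)) = -2801 - 2*9*(-2 + 9) = -2801 - 2*9*7 = -2801 - 1*126 = -2801 - 126 = -2927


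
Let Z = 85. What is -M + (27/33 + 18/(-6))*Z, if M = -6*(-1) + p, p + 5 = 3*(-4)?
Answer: -1919/11 ≈ -174.45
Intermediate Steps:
p = -17 (p = -5 + 3*(-4) = -5 - 12 = -17)
M = -11 (M = -6*(-1) - 17 = 6 - 17 = -11)
-M + (27/33 + 18/(-6))*Z = -1*(-11) + (27/33 + 18/(-6))*85 = 11 + (27*(1/33) + 18*(-⅙))*85 = 11 + (9/11 - 3)*85 = 11 - 24/11*85 = 11 - 2040/11 = -1919/11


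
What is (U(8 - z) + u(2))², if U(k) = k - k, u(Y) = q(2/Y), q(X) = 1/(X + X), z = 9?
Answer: ¼ ≈ 0.25000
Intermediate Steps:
q(X) = 1/(2*X)
u(Y) = Y/4 (u(Y) = 1/(2*((2/Y))) = (Y/2)/2 = Y/4)
U(k) = 0
(U(8 - z) + u(2))² = (0 + (¼)*2)² = (0 + ½)² = (½)² = ¼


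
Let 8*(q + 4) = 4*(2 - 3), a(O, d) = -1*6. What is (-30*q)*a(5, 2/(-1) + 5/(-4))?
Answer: -810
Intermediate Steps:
a(O, d) = -6
q = -9/2 (q = -4 + (4*(2 - 3))/8 = -4 + (4*(-1))/8 = -4 + (⅛)*(-4) = -4 - ½ = -9/2 ≈ -4.5000)
(-30*q)*a(5, 2/(-1) + 5/(-4)) = -30*(-9/2)*(-6) = 135*(-6) = -810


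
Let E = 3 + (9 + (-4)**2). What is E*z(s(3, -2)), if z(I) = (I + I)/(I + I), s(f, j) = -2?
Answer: 28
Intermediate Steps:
z(I) = 1 (z(I) = (2*I)/((2*I)) = (2*I)*(1/(2*I)) = 1)
E = 28 (E = 3 + (9 + 16) = 3 + 25 = 28)
E*z(s(3, -2)) = 28*1 = 28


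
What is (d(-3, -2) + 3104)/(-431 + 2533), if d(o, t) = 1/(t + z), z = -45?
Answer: 145887/98794 ≈ 1.4767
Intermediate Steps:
d(o, t) = 1/(-45 + t) (d(o, t) = 1/(t - 45) = 1/(-45 + t))
(d(-3, -2) + 3104)/(-431 + 2533) = (1/(-45 - 2) + 3104)/(-431 + 2533) = (1/(-47) + 3104)/2102 = (-1/47 + 3104)*(1/2102) = (145887/47)*(1/2102) = 145887/98794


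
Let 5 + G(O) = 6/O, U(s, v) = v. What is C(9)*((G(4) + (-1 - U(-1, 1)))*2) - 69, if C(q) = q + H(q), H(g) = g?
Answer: -267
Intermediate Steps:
G(O) = -5 + 6/O
C(q) = 2*q (C(q) = q + q = 2*q)
C(9)*((G(4) + (-1 - U(-1, 1)))*2) - 69 = (2*9)*(((-5 + 6/4) + (-1 - 1*1))*2) - 69 = 18*(((-5 + 6*(¼)) + (-1 - 1))*2) - 69 = 18*(((-5 + 3/2) - 2)*2) - 69 = 18*((-7/2 - 2)*2) - 69 = 18*(-11/2*2) - 69 = 18*(-11) - 69 = -198 - 69 = -267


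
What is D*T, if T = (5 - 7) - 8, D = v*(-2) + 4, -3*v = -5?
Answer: -20/3 ≈ -6.6667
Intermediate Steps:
v = 5/3 (v = -⅓*(-5) = 5/3 ≈ 1.6667)
D = ⅔ (D = (5/3)*(-2) + 4 = -10/3 + 4 = ⅔ ≈ 0.66667)
T = -10 (T = -2 - 8 = -10)
D*T = (⅔)*(-10) = -20/3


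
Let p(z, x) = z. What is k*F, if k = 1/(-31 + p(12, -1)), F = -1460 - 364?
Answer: 96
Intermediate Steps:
F = -1824
k = -1/19 (k = 1/(-31 + 12) = 1/(-19) = -1/19 ≈ -0.052632)
k*F = -1/19*(-1824) = 96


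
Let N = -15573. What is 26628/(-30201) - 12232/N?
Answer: -15086404/156773391 ≈ -0.096231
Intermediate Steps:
26628/(-30201) - 12232/N = 26628/(-30201) - 12232/(-15573) = 26628*(-1/30201) - 12232*(-1/15573) = -8876/10067 + 12232/15573 = -15086404/156773391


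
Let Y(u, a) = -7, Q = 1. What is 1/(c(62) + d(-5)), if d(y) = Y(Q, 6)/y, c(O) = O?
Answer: 5/317 ≈ 0.015773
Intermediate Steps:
d(y) = -7/y
1/(c(62) + d(-5)) = 1/(62 - 7/(-5)) = 1/(62 - 7*(-⅕)) = 1/(62 + 7/5) = 1/(317/5) = 5/317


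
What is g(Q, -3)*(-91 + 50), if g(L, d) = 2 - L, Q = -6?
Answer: -328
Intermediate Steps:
g(Q, -3)*(-91 + 50) = (2 - 1*(-6))*(-91 + 50) = (2 + 6)*(-41) = 8*(-41) = -328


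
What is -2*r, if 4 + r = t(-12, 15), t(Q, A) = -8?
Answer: 24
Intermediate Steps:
r = -12 (r = -4 - 8 = -12)
-2*r = -2*(-12) = 24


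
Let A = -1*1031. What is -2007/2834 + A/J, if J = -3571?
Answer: -4245143/10120214 ≈ -0.41947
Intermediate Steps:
A = -1031
-2007/2834 + A/J = -2007/2834 - 1031/(-3571) = -2007*1/2834 - 1031*(-1/3571) = -2007/2834 + 1031/3571 = -4245143/10120214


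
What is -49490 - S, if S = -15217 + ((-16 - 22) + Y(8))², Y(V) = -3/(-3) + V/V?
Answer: -35569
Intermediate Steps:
Y(V) = 2 (Y(V) = -3*(-⅓) + 1 = 1 + 1 = 2)
S = -13921 (S = -15217 + ((-16 - 22) + 2)² = -15217 + (-38 + 2)² = -15217 + (-36)² = -15217 + 1296 = -13921)
-49490 - S = -49490 - 1*(-13921) = -49490 + 13921 = -35569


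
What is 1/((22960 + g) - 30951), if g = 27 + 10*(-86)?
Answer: -1/8824 ≈ -0.00011333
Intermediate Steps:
g = -833 (g = 27 - 860 = -833)
1/((22960 + g) - 30951) = 1/((22960 - 833) - 30951) = 1/(22127 - 30951) = 1/(-8824) = -1/8824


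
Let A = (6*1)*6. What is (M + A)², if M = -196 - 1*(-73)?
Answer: 7569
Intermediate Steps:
M = -123 (M = -196 + 73 = -123)
A = 36 (A = 6*6 = 36)
(M + A)² = (-123 + 36)² = (-87)² = 7569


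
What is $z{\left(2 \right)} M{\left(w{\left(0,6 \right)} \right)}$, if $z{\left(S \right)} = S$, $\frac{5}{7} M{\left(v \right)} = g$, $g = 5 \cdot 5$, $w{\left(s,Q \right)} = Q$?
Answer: $70$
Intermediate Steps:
$g = 25$
$M{\left(v \right)} = 35$ ($M{\left(v \right)} = \frac{7}{5} \cdot 25 = 35$)
$z{\left(2 \right)} M{\left(w{\left(0,6 \right)} \right)} = 2 \cdot 35 = 70$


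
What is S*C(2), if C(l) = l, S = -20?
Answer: -40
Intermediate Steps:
S*C(2) = -20*2 = -40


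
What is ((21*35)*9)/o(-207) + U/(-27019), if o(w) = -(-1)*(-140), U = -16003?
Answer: -5042579/108076 ≈ -46.658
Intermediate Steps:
o(w) = -140 (o(w) = -1*140 = -140)
((21*35)*9)/o(-207) + U/(-27019) = ((21*35)*9)/(-140) - 16003/(-27019) = (735*9)*(-1/140) - 16003*(-1/27019) = 6615*(-1/140) + 16003/27019 = -189/4 + 16003/27019 = -5042579/108076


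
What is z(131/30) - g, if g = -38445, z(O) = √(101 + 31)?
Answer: 38445 + 2*√33 ≈ 38457.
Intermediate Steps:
z(O) = 2*√33 (z(O) = √132 = 2*√33)
z(131/30) - g = 2*√33 - 1*(-38445) = 2*√33 + 38445 = 38445 + 2*√33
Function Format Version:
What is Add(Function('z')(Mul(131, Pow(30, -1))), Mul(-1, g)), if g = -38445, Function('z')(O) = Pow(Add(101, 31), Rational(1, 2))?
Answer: Add(38445, Mul(2, Pow(33, Rational(1, 2)))) ≈ 38457.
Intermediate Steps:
Function('z')(O) = Mul(2, Pow(33, Rational(1, 2))) (Function('z')(O) = Pow(132, Rational(1, 2)) = Mul(2, Pow(33, Rational(1, 2))))
Add(Function('z')(Mul(131, Pow(30, -1))), Mul(-1, g)) = Add(Mul(2, Pow(33, Rational(1, 2))), Mul(-1, -38445)) = Add(Mul(2, Pow(33, Rational(1, 2))), 38445) = Add(38445, Mul(2, Pow(33, Rational(1, 2))))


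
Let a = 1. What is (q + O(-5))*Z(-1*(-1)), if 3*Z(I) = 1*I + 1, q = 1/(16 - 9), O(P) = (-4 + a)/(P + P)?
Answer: 31/105 ≈ 0.29524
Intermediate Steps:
O(P) = -3/(2*P) (O(P) = (-4 + 1)/(P + P) = -3*1/(2*P) = -3/(2*P))
q = ⅐ (q = 1/7 = ⅐ ≈ 0.14286)
Z(I) = ⅓ + I/3 (Z(I) = (1*I + 1)/3 = (I + 1)/3 = (1 + I)/3 = ⅓ + I/3)
(q + O(-5))*Z(-1*(-1)) = (⅐ - 3/2/(-5))*(⅓ + (-1*(-1))/3) = (⅐ - 3/2*(-⅕))*(⅓ + (⅓)*1) = (⅐ + 3/10)*(⅓ + ⅓) = (31/70)*(⅔) = 31/105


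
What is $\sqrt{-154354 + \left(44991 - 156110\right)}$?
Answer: $3 i \sqrt{29497} \approx 515.24 i$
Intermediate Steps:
$\sqrt{-154354 + \left(44991 - 156110\right)} = \sqrt{-154354 - 111119} = \sqrt{-265473} = 3 i \sqrt{29497}$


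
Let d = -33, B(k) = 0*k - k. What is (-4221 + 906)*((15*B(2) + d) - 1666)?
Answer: 5731635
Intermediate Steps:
B(k) = -k (B(k) = 0 - k = -k)
(-4221 + 906)*((15*B(2) + d) - 1666) = (-4221 + 906)*((15*(-1*2) - 33) - 1666) = -3315*((15*(-2) - 33) - 1666) = -3315*((-30 - 33) - 1666) = -3315*(-63 - 1666) = -3315*(-1729) = 5731635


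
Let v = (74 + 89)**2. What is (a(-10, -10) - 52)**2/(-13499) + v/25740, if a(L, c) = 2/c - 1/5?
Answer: 1439895343/1737321300 ≈ 0.82880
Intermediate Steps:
a(L, c) = -1/5 + 2/c (a(L, c) = 2/c - 1*1/5 = 2/c - 1/5 = -1/5 + 2/c)
v = 26569 (v = 163**2 = 26569)
(a(-10, -10) - 52)**2/(-13499) + v/25740 = ((1/5)*(10 - 1*(-10))/(-10) - 52)**2/(-13499) + 26569/25740 = ((1/5)*(-1/10)*(10 + 10) - 52)**2*(-1/13499) + 26569*(1/25740) = ((1/5)*(-1/10)*20 - 52)**2*(-1/13499) + 26569/25740 = (-2/5 - 52)**2*(-1/13499) + 26569/25740 = (-262/5)**2*(-1/13499) + 26569/25740 = (68644/25)*(-1/13499) + 26569/25740 = -68644/337475 + 26569/25740 = 1439895343/1737321300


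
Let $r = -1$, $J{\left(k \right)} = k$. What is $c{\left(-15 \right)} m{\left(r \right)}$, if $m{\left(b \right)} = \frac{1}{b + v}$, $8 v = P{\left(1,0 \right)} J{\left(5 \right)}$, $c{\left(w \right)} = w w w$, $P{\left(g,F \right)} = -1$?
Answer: $\frac{27000}{13} \approx 2076.9$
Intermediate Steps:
$c{\left(w \right)} = w^{3}$ ($c{\left(w \right)} = w^{2} w = w^{3}$)
$v = - \frac{5}{8}$ ($v = \frac{\left(-1\right) 5}{8} = \frac{1}{8} \left(-5\right) = - \frac{5}{8} \approx -0.625$)
$m{\left(b \right)} = \frac{1}{- \frac{5}{8} + b}$ ($m{\left(b \right)} = \frac{1}{b - \frac{5}{8}} = \frac{1}{- \frac{5}{8} + b}$)
$c{\left(-15 \right)} m{\left(r \right)} = \left(-15\right)^{3} \frac{8}{-5 + 8 \left(-1\right)} = - 3375 \frac{8}{-5 - 8} = - 3375 \frac{8}{-13} = - 3375 \cdot 8 \left(- \frac{1}{13}\right) = \left(-3375\right) \left(- \frac{8}{13}\right) = \frac{27000}{13}$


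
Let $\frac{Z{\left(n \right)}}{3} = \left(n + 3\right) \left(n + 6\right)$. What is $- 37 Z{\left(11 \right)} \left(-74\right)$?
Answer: $1954932$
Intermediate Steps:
$Z{\left(n \right)} = 3 \left(3 + n\right) \left(6 + n\right)$ ($Z{\left(n \right)} = 3 \left(n + 3\right) \left(n + 6\right) = 3 \left(3 + n\right) \left(6 + n\right)$)
$- 37 Z{\left(11 \right)} \left(-74\right) = - 37 \left(54 + 3 \cdot 11^{2} + 27 \cdot 11\right) \left(-74\right) = - 37 \left(54 + 3 \cdot 121 + 297\right) \left(-74\right) = - 37 \left(54 + 363 + 297\right) \left(-74\right) = \left(-37\right) 714 \left(-74\right) = \left(-26418\right) \left(-74\right) = 1954932$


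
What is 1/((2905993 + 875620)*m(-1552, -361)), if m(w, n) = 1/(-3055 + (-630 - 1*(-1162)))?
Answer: -2523/3781613 ≈ -0.00066718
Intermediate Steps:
m(w, n) = -1/2523 (m(w, n) = 1/(-3055 + (-630 + 1162)) = 1/(-3055 + 532) = 1/(-2523) = -1/2523)
1/((2905993 + 875620)*m(-1552, -361)) = 1/((2905993 + 875620)*(-1/2523)) = -2523/3781613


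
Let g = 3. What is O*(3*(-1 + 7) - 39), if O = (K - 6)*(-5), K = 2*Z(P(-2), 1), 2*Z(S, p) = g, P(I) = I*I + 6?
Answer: -315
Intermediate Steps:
P(I) = 6 + I² (P(I) = I² + 6 = 6 + I²)
Z(S, p) = 3/2 (Z(S, p) = (½)*3 = 3/2)
K = 3 (K = 2*(3/2) = 3)
O = 15 (O = (3 - 6)*(-5) = -3*(-5) = 15)
O*(3*(-1 + 7) - 39) = 15*(3*(-1 + 7) - 39) = 15*(3*6 - 39) = 15*(18 - 39) = 15*(-21) = -315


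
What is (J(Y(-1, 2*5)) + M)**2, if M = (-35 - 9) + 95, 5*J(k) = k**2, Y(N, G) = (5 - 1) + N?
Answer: 69696/25 ≈ 2787.8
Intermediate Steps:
Y(N, G) = 4 + N
J(k) = k**2/5
M = 51 (M = -44 + 95 = 51)
(J(Y(-1, 2*5)) + M)**2 = ((4 - 1)**2/5 + 51)**2 = ((1/5)*3**2 + 51)**2 = ((1/5)*9 + 51)**2 = (9/5 + 51)**2 = (264/5)**2 = 69696/25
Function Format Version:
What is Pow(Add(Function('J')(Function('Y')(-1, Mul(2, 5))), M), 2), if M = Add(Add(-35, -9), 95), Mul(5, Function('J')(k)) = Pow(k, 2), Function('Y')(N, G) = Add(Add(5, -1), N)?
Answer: Rational(69696, 25) ≈ 2787.8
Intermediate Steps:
Function('Y')(N, G) = Add(4, N)
Function('J')(k) = Mul(Rational(1, 5), Pow(k, 2))
M = 51 (M = Add(-44, 95) = 51)
Pow(Add(Function('J')(Function('Y')(-1, Mul(2, 5))), M), 2) = Pow(Add(Mul(Rational(1, 5), Pow(Add(4, -1), 2)), 51), 2) = Pow(Add(Mul(Rational(1, 5), Pow(3, 2)), 51), 2) = Pow(Add(Mul(Rational(1, 5), 9), 51), 2) = Pow(Add(Rational(9, 5), 51), 2) = Pow(Rational(264, 5), 2) = Rational(69696, 25)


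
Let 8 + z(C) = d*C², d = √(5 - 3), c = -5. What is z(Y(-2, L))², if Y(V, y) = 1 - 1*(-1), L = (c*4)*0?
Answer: 96 - 64*√2 ≈ 5.4903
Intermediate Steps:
d = √2 ≈ 1.4142
L = 0 (L = -5*4*0 = -20*0 = 0)
Y(V, y) = 2 (Y(V, y) = 1 + 1 = 2)
z(C) = -8 + √2*C²
z(Y(-2, L))² = (-8 + √2*2²)² = (-8 + √2*4)² = (-8 + 4*√2)²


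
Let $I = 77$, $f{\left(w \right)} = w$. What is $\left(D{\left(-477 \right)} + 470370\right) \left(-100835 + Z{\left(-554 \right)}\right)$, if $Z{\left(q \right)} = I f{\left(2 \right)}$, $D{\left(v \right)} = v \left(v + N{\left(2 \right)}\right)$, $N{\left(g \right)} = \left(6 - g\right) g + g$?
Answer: $-69784920849$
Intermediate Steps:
$N{\left(g \right)} = g + g \left(6 - g\right)$ ($N{\left(g \right)} = g \left(6 - g\right) + g = g + g \left(6 - g\right)$)
$D{\left(v \right)} = v \left(10 + v\right)$ ($D{\left(v \right)} = v \left(v + 2 \left(7 - 2\right)\right) = v \left(v + 2 \cdot 5\right) = v \left(v + 10\right) = v \left(10 + v\right)$)
$Z{\left(q \right)} = 154$ ($Z{\left(q \right)} = 77 \cdot 2 = 154$)
$\left(D{\left(-477 \right)} + 470370\right) \left(-100835 + Z{\left(-554 \right)}\right) = \left(- 477 \left(10 - 477\right) + 470370\right) \left(-100835 + 154\right) = \left(\left(-477\right) \left(-467\right) + 470370\right) \left(-100681\right) = \left(222759 + 470370\right) \left(-100681\right) = 693129 \left(-100681\right) = -69784920849$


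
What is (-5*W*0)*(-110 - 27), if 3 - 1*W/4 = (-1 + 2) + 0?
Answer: 0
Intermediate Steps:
W = 8 (W = 12 - 4*((-1 + 2) + 0) = 12 - 4*(1 + 0) = 12 - 4*1 = 12 - 4 = 8)
(-5*W*0)*(-110 - 27) = (-5*8*0)*(-110 - 27) = -40*0*(-137) = 0*(-137) = 0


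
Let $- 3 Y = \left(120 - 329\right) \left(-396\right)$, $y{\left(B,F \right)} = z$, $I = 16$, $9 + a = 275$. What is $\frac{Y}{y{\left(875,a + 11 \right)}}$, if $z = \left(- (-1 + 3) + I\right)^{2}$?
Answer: $- \frac{6897}{49} \approx -140.76$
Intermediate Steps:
$a = 266$ ($a = -9 + 275 = 266$)
$z = 196$ ($z = \left(- (-1 + 3) + 16\right)^{2} = \left(\left(-1\right) 2 + 16\right)^{2} = \left(-2 + 16\right)^{2} = 14^{2} = 196$)
$y{\left(B,F \right)} = 196$
$Y = -27588$ ($Y = - \frac{\left(120 - 329\right) \left(-396\right)}{3} = - \frac{\left(-209\right) \left(-396\right)}{3} = \left(- \frac{1}{3}\right) 82764 = -27588$)
$\frac{Y}{y{\left(875,a + 11 \right)}} = - \frac{27588}{196} = \left(-27588\right) \frac{1}{196} = - \frac{6897}{49}$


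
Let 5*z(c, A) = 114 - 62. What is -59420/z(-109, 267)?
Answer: -74275/13 ≈ -5713.5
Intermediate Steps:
z(c, A) = 52/5 (z(c, A) = (114 - 62)/5 = (1/5)*52 = 52/5)
-59420/z(-109, 267) = -59420/52/5 = -59420*5/52 = -74275/13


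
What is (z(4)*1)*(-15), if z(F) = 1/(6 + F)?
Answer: -3/2 ≈ -1.5000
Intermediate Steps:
(z(4)*1)*(-15) = (1/(6 + 4))*(-15) = (1/10)*(-15) = -3/2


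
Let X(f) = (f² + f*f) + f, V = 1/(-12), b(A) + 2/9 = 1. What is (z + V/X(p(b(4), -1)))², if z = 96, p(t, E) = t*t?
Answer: 11329127979129/1230887056 ≈ 9204.0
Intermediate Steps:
b(A) = 7/9 (b(A) = -2/9 + 1 = 7/9)
p(t, E) = t²
V = -1/12 ≈ -0.083333
X(f) = f + 2*f² (X(f) = (f² + f²) + f = 2*f² + f = f + 2*f²)
(z + V/X(p(b(4), -1)))² = (96 - 81/(49*(1 + 2*(7/9)²))/12)² = (96 - 81/(49*(1 + 2*(49/81)))/12)² = (96 - 81/(49*(1 + 98/81))/12)² = (96 - 1/(12*((49/81)*(179/81))))² = (96 - 1/(12*8771/6561))² = (96 - 1/12*6561/8771)² = (96 - 2187/35084)² = (3365877/35084)² = 11329127979129/1230887056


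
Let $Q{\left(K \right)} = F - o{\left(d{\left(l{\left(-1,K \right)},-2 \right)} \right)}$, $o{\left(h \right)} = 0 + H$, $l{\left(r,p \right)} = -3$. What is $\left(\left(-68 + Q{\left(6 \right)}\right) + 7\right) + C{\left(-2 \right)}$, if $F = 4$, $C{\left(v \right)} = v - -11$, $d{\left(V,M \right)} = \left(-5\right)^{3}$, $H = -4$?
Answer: $-44$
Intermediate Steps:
$d{\left(V,M \right)} = -125$
$o{\left(h \right)} = -4$ ($o{\left(h \right)} = 0 - 4 = -4$)
$C{\left(v \right)} = 11 + v$ ($C{\left(v \right)} = v + 11 = 11 + v$)
$Q{\left(K \right)} = 8$ ($Q{\left(K \right)} = 4 - -4 = 4 + 4 = 8$)
$\left(\left(-68 + Q{\left(6 \right)}\right) + 7\right) + C{\left(-2 \right)} = \left(\left(-68 + 8\right) + 7\right) + \left(11 - 2\right) = \left(-60 + 7\right) + 9 = -53 + 9 = -44$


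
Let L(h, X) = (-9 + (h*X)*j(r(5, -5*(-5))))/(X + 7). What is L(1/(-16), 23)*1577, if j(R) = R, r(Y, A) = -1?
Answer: -190817/480 ≈ -397.54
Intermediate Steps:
L(h, X) = (-9 - X*h)/(7 + X) (L(h, X) = (-9 + (h*X)*(-1))/(X + 7) = (-9 + (X*h)*(-1))/(7 + X) = (-9 - X*h)/(7 + X))
L(1/(-16), 23)*1577 = ((-9 - 1*23*1/(-16))/(7 + 23))*1577 = ((-9 - 1*23*1*(-1/16))/30)*1577 = ((-9 - 1*23*(-1/16))/30)*1577 = ((-9 + 23/16)/30)*1577 = ((1/30)*(-121/16))*1577 = -121/480*1577 = -190817/480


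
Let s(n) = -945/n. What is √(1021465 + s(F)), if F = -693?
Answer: √123597430/11 ≈ 1010.7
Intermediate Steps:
√(1021465 + s(F)) = √(1021465 - 945/(-693)) = √(1021465 - 945*(-1/693)) = √(1021465 + 15/11) = √(11236130/11) = √123597430/11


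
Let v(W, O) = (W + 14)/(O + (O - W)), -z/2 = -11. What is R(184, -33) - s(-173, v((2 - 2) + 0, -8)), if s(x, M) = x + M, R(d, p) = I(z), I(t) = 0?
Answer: 1391/8 ≈ 173.88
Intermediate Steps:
z = 22 (z = -2*(-11) = 22)
R(d, p) = 0
v(W, O) = (14 + W)/(-W + 2*O)
s(x, M) = M + x
R(184, -33) - s(-173, v((2 - 2) + 0, -8)) = 0 - ((14 + ((2 - 2) + 0))/(-((2 - 2) + 0) + 2*(-8)) - 173) = 0 - ((14 + (0 + 0))/(-(0 + 0) - 16) - 173) = 0 - ((14 + 0)/(-1*0 - 16) - 173) = 0 - (14/(0 - 16) - 173) = 0 - (14/(-16) - 173) = 0 - (-1/16*14 - 173) = 0 - (-7/8 - 173) = 0 - 1*(-1391/8) = 0 + 1391/8 = 1391/8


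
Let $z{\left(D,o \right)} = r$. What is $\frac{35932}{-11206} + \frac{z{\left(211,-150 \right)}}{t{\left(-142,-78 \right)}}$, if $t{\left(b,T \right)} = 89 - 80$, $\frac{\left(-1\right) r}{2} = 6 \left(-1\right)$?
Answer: $- \frac{2422}{1293} \approx -1.8732$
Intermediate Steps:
$r = 12$ ($r = - 2 \cdot 6 \left(-1\right) = \left(-2\right) \left(-6\right) = 12$)
$t{\left(b,T \right)} = 9$
$z{\left(D,o \right)} = 12$
$\frac{35932}{-11206} + \frac{z{\left(211,-150 \right)}}{t{\left(-142,-78 \right)}} = \frac{35932}{-11206} + \frac{12}{9} = 35932 \left(- \frac{1}{11206}\right) + 12 \cdot \frac{1}{9} = - \frac{1382}{431} + \frac{4}{3} = - \frac{2422}{1293}$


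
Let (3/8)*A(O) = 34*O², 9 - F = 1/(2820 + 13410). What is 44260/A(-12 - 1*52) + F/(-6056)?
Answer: 201375941573/1711012823040 ≈ 0.11769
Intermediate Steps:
F = 146069/16230 (F = 9 - 1/(2820 + 13410) = 9 - 1/16230 = 146069/16230 ≈ 8.9999)
A(O) = 272*O²/3 (A(O) = 8*(34*O²)/3 = 272*O²/3)
44260/A(-12 - 1*52) + F/(-6056) = 44260/((272*(-12 - 1*52)²/3)) + (146069/16230)/(-6056) = 44260/((272*(-12 - 52)²/3)) + (146069/16230)*(-1/6056) = 44260/(((272/3)*(-64)²)) - 146069/98288880 = 44260/(((272/3)*4096)) - 146069/98288880 = 44260/(1114112/3) - 146069/98288880 = 44260*(3/1114112) - 146069/98288880 = 33195/278528 - 146069/98288880 = 201375941573/1711012823040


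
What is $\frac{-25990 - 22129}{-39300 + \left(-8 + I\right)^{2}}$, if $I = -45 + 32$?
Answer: $\frac{48119}{38859} \approx 1.2383$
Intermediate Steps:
$I = -13$
$\frac{-25990 - 22129}{-39300 + \left(-8 + I\right)^{2}} = \frac{-25990 - 22129}{-39300 + \left(-8 - 13\right)^{2}} = - \frac{48119}{-39300 + \left(-21\right)^{2}} = - \frac{48119}{-39300 + 441} = - \frac{48119}{-38859} = \left(-48119\right) \left(- \frac{1}{38859}\right) = \frac{48119}{38859}$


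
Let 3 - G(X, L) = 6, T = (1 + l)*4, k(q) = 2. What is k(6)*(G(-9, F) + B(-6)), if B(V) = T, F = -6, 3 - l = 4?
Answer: -6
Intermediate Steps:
l = -1 (l = 3 - 1*4 = 3 - 4 = -1)
T = 0 (T = (1 - 1)*4 = 0*4 = 0)
B(V) = 0
G(X, L) = -3 (G(X, L) = 3 - 1*6 = 3 - 6 = -3)
k(6)*(G(-9, F) + B(-6)) = 2*(-3 + 0) = 2*(-3) = -6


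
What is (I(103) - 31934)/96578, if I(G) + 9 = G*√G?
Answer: -31943/96578 + 103*√103/96578 ≈ -0.31992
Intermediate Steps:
I(G) = -9 + G^(3/2) (I(G) = -9 + G*√G = -9 + G^(3/2))
(I(103) - 31934)/96578 = ((-9 + 103^(3/2)) - 31934)/96578 = ((-9 + 103*√103) - 31934)*(1/96578) = (-31943 + 103*√103)*(1/96578) = -31943/96578 + 103*√103/96578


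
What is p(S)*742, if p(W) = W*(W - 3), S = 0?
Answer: 0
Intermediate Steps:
p(W) = W*(-3 + W)
p(S)*742 = (0*(-3 + 0))*742 = (0*(-3))*742 = 0*742 = 0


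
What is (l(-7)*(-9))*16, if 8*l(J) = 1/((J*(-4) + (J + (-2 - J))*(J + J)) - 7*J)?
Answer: -6/35 ≈ -0.17143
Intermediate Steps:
l(J) = -1/(120*J) (l(J) = 1/(8*((J*(-4) + (J + (-2 - J))*(J + J)) - 7*J)) = 1/(8*((-4*J - 4*J) - 7*J)) = 1/(8*(-8*J - 7*J)) = 1/(8*((-15*J))) = (-1/(15*J))/8 = -1/(120*J))
(l(-7)*(-9))*16 = (-1/120/(-7)*(-9))*16 = (-1/120*(-⅐)*(-9))*16 = ((1/840)*(-9))*16 = -3/280*16 = -6/35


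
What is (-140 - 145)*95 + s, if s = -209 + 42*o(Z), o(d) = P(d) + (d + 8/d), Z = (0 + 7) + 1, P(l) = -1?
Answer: -26948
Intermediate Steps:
Z = 8 (Z = 7 + 1 = 8)
o(d) = -1 + d + 8/d (o(d) = -1 + (d + 8/d) = -1 + d + 8/d)
s = 127 (s = -209 + 42*(-1 + 8 + 8/8) = -209 + 42*(-1 + 8 + 8*(⅛)) = -209 + 42*(-1 + 8 + 1) = -209 + 42*8 = -209 + 336 = 127)
(-140 - 145)*95 + s = (-140 - 145)*95 + 127 = -285*95 + 127 = -27075 + 127 = -26948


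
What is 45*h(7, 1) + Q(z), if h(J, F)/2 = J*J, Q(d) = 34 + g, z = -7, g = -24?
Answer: 4420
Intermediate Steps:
Q(d) = 10 (Q(d) = 34 - 24 = 10)
h(J, F) = 2*J² (h(J, F) = 2*(J*J) = 2*J²)
45*h(7, 1) + Q(z) = 45*(2*7²) + 10 = 45*(2*49) + 10 = 45*98 + 10 = 4410 + 10 = 4420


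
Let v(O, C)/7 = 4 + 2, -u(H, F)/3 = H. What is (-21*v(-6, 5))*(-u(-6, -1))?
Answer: 15876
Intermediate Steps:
u(H, F) = -3*H
v(O, C) = 42 (v(O, C) = 7*(4 + 2) = 7*6 = 42)
(-21*v(-6, 5))*(-u(-6, -1)) = (-21*42)*(-(-3)*(-6)) = -(-882)*18 = -882*(-18) = 15876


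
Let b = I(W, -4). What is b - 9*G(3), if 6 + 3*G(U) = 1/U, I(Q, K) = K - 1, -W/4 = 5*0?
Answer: 12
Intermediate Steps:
W = 0 (W = -20*0 = -4*0 = 0)
I(Q, K) = -1 + K
G(U) = -2 + 1/(3*U) (G(U) = -2 + (1/U)/3 = -2 + 1/(3*U))
b = -5 (b = -1 - 4 = -5)
b - 9*G(3) = -5 - 9*(-2 + (1/3)/3) = -5 - 9*(-2 + (1/3)*(1/3)) = -5 - 9*(-2 + 1/9) = -5 - 9*(-17/9) = -5 + 17 = 12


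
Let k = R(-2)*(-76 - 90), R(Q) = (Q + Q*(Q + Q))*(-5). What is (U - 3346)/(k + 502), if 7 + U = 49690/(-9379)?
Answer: -31497477/51415678 ≈ -0.61260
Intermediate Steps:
R(Q) = -10*Q**2 - 5*Q (R(Q) = (Q + Q*(2*Q))*(-5) = (Q + 2*Q**2)*(-5) = -10*Q**2 - 5*Q)
U = -115343/9379 (U = -7 + 49690/(-9379) = -7 + 49690*(-1/9379) = -7 - 49690/9379 = -115343/9379 ≈ -12.298)
k = 4980 (k = (-5*(-2)*(1 + 2*(-2)))*(-76 - 90) = -5*(-2)*(1 - 4)*(-166) = -5*(-2)*(-3)*(-166) = -30*(-166) = 4980)
(U - 3346)/(k + 502) = (-115343/9379 - 3346)/(4980 + 502) = -31497477/9379/5482 = -31497477/9379*1/5482 = -31497477/51415678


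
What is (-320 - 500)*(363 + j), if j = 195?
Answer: -457560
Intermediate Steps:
(-320 - 500)*(363 + j) = (-320 - 500)*(363 + 195) = -820*558 = -457560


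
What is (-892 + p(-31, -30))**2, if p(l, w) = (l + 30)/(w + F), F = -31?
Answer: 2960556921/3721 ≈ 7.9564e+5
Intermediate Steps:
p(l, w) = (30 + l)/(-31 + w) (p(l, w) = (l + 30)/(w - 31) = (30 + l)/(-31 + w))
(-892 + p(-31, -30))**2 = (-892 + (30 - 31)/(-31 - 30))**2 = (-892 - 1/(-61))**2 = (-892 - 1/61*(-1))**2 = (-892 + 1/61)**2 = (-54411/61)**2 = 2960556921/3721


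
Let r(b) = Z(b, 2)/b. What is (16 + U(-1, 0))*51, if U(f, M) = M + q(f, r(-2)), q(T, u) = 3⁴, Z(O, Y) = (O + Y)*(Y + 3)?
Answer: 4947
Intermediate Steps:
Z(O, Y) = (3 + Y)*(O + Y) (Z(O, Y) = (O + Y)*(3 + Y) = (3 + Y)*(O + Y))
r(b) = (10 + 5*b)/b (r(b) = (2² + 3*b + 3*2 + b*2)/b = (4 + 3*b + 6 + 2*b)/b = (10 + 5*b)/b)
q(T, u) = 81
U(f, M) = 81 + M (U(f, M) = M + 81 = 81 + M)
(16 + U(-1, 0))*51 = (16 + (81 + 0))*51 = (16 + 81)*51 = 97*51 = 4947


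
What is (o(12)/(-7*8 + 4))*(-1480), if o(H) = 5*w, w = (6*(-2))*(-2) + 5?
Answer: 53650/13 ≈ 4126.9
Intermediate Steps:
w = 29 (w = -12*(-2) + 5 = 24 + 5 = 29)
o(H) = 145 (o(H) = 5*29 = 145)
(o(12)/(-7*8 + 4))*(-1480) = (145/(-7*8 + 4))*(-1480) = (145/(-56 + 4))*(-1480) = (145/(-52))*(-1480) = (145*(-1/52))*(-1480) = -145/52*(-1480) = 53650/13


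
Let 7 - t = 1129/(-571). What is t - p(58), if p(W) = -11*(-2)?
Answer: -7436/571 ≈ -13.023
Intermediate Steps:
p(W) = 22
t = 5126/571 (t = 7 - 1129/(-571) = 7 - 1129*(-1)/571 = 7 - 1*(-1129/571) = 7 + 1129/571 = 5126/571 ≈ 8.9772)
t - p(58) = 5126/571 - 1*22 = 5126/571 - 22 = -7436/571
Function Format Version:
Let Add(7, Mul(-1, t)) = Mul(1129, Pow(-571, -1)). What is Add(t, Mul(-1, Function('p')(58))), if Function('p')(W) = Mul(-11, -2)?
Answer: Rational(-7436, 571) ≈ -13.023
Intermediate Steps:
Function('p')(W) = 22
t = Rational(5126, 571) (t = Add(7, Mul(-1, Mul(1129, Pow(-571, -1)))) = Add(7, Mul(-1, Mul(1129, Rational(-1, 571)))) = Add(7, Mul(-1, Rational(-1129, 571))) = Add(7, Rational(1129, 571)) = Rational(5126, 571) ≈ 8.9772)
Add(t, Mul(-1, Function('p')(58))) = Add(Rational(5126, 571), Mul(-1, 22)) = Add(Rational(5126, 571), -22) = Rational(-7436, 571)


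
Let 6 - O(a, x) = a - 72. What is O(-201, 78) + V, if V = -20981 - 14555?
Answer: -35257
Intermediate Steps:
O(a, x) = 78 - a (O(a, x) = 6 - (a - 72) = 6 - (-72 + a) = 6 + (72 - a) = 78 - a)
V = -35536
O(-201, 78) + V = (78 - 1*(-201)) - 35536 = (78 + 201) - 35536 = 279 - 35536 = -35257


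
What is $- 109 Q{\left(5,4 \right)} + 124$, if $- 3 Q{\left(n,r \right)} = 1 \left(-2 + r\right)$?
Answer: $\frac{590}{3} \approx 196.67$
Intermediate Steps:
$Q{\left(n,r \right)} = \frac{2}{3} - \frac{r}{3}$ ($Q{\left(n,r \right)} = - \frac{1 \left(-2 + r\right)}{3} = - \frac{-2 + r}{3} = \frac{2}{3} - \frac{r}{3}$)
$- 109 Q{\left(5,4 \right)} + 124 = - 109 \left(\frac{2}{3} - \frac{4}{3}\right) + 124 = \left(-109\right) \left(- \frac{2}{3}\right) + 124 = \frac{218}{3} + 124 = \frac{590}{3}$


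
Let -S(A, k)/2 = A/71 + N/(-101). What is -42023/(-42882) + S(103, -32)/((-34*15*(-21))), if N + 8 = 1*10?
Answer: 76822514953/78414239610 ≈ 0.97970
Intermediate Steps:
N = 2 (N = -8 + 1*10 = -8 + 10 = 2)
S(A, k) = 4/101 - 2*A/71 (S(A, k) = -2*(A/71 + 2/(-101)) = -2*(A*(1/71) + 2*(-1/101)) = -2*(A/71 - 2/101) = -2*(-2/101 + A/71) = 4/101 - 2*A/71)
-42023/(-42882) + S(103, -32)/((-34*15*(-21))) = -42023/(-42882) + (4/101 - 2/71*103)/((-34*15*(-21))) = -42023*(-1/42882) + (4/101 - 206/71)/((-510*(-21))) = 42023/42882 - 20522/7171/10710 = 42023/42882 - 20522/7171*1/10710 = 42023/42882 - 10261/38400705 = 76822514953/78414239610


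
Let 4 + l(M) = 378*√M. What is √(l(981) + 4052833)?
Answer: √(4052829 + 1134*√109) ≈ 2016.1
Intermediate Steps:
l(M) = -4 + 378*√M
√(l(981) + 4052833) = √((-4 + 378*√981) + 4052833) = √((-4 + 378*(3*√109)) + 4052833) = √((-4 + 1134*√109) + 4052833) = √(4052829 + 1134*√109)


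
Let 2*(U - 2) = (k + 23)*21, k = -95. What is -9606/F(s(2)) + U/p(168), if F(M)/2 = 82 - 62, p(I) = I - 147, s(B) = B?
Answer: -115943/420 ≈ -276.05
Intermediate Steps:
p(I) = -147 + I
U = -754 (U = 2 + ((-95 + 23)*21)/2 = 2 + (-72*21)/2 = 2 + (½)*(-1512) = 2 - 756 = -754)
F(M) = 40 (F(M) = 2*(82 - 62) = 2*20 = 40)
-9606/F(s(2)) + U/p(168) = -9606/40 - 754/(-147 + 168) = -9606*1/40 - 754/21 = -4803/20 - 754*1/21 = -4803/20 - 754/21 = -115943/420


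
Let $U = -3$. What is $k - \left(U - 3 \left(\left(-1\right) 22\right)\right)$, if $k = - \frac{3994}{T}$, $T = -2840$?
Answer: $- \frac{87463}{1420} \approx -61.594$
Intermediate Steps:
$k = \frac{1997}{1420}$ ($k = - \frac{3994}{-2840} = \left(-3994\right) \left(- \frac{1}{2840}\right) = \frac{1997}{1420} \approx 1.4063$)
$k - \left(U - 3 \left(\left(-1\right) 22\right)\right) = \frac{1997}{1420} - \left(-3 - 3 \left(\left(-1\right) 22\right)\right) = \frac{1997}{1420} - \left(-3 - -66\right) = \frac{1997}{1420} - \left(-3 + 66\right) = \frac{1997}{1420} - 63 = - \frac{87463}{1420}$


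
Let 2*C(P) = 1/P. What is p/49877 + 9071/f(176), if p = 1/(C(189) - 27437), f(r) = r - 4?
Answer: 4692279483331379/88972778210140 ≈ 52.738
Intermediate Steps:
f(r) = -4 + r
C(P) = 1/(2*P)
p = -378/10371185 (p = 1/((1/2)/189 - 27437) = 1/((1/2)*(1/189) - 27437) = 1/(1/378 - 27437) = 1/(-10371185/378) = -378/10371185 ≈ -3.6447e-5)
p/49877 + 9071/f(176) = -378/10371185/49877 + 9071/(-4 + 176) = -378/10371185*1/49877 + 9071/172 = -378/517283594245 + 9071*(1/172) = -378/517283594245 + 9071/172 = 4692279483331379/88972778210140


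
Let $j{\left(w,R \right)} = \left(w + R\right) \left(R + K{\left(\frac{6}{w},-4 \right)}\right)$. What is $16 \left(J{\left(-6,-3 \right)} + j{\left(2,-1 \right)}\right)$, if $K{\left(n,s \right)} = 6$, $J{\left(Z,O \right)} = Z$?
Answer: $-16$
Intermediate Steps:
$j{\left(w,R \right)} = \left(6 + R\right) \left(R + w\right)$ ($j{\left(w,R \right)} = \left(w + R\right) \left(R + 6\right) = \left(R + w\right) \left(6 + R\right) = \left(6 + R\right) \left(R + w\right)$)
$16 \left(J{\left(-6,-3 \right)} + j{\left(2,-1 \right)}\right) = 16 \left(-6 + \left(\left(-1\right)^{2} + 6 \left(-1\right) + 6 \cdot 2 - 2\right)\right) = 16 \left(-6 + \left(1 - 6 + 12 - 2\right)\right) = 16 \left(-6 + 5\right) = 16 \left(-1\right) = -16$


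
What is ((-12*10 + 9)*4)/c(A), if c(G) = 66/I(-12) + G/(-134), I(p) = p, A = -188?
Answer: 19832/183 ≈ 108.37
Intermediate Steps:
c(G) = -11/2 - G/134 (c(G) = 66/(-12) + G/(-134) = 66*(-1/12) + G*(-1/134) = -11/2 - G/134)
((-12*10 + 9)*4)/c(A) = ((-12*10 + 9)*4)/(-11/2 - 1/134*(-188)) = ((-120 + 9)*4)/(-11/2 + 94/67) = (-111*4)/(-549/134) = -444*(-134/549) = 19832/183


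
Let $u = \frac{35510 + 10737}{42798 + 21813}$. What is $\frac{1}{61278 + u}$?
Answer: $\frac{64611}{3959279105} \approx 1.6319 \cdot 10^{-5}$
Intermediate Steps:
$u = \frac{46247}{64611} \approx 0.71578$
$\frac{1}{61278 + u} = \frac{1}{61278 + \frac{46247}{64611}} = \frac{1}{\frac{3959279105}{64611}} = \frac{64611}{3959279105}$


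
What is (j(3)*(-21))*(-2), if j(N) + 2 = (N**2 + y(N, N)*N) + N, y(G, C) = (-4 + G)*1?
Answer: 294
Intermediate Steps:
y(G, C) = -4 + G
j(N) = -2 + N + N**2 + N*(-4 + N) (j(N) = -2 + ((N**2 + (-4 + N)*N) + N) = -2 + ((N**2 + N*(-4 + N)) + N) = -2 + (N + N**2 + N*(-4 + N)) = -2 + N + N**2 + N*(-4 + N))
(j(3)*(-21))*(-2) = ((-2 - 3*3 + 2*3**2)*(-21))*(-2) = ((-2 - 9 + 2*9)*(-21))*(-2) = ((-2 - 9 + 18)*(-21))*(-2) = (7*(-21))*(-2) = -147*(-2) = 294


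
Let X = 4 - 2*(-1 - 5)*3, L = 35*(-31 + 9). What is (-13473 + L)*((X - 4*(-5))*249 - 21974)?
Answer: 100185262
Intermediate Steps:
L = -770 (L = 35*(-22) = -770)
X = 40 (X = 4 - 2*(-6)*3 = 4 + 12*3 = 4 + 36 = 40)
(-13473 + L)*((X - 4*(-5))*249 - 21974) = (-13473 - 770)*((40 - 4*(-5))*249 - 21974) = -14243*((40 + 20)*249 - 21974) = -14243*(60*249 - 21974) = -14243*(14940 - 21974) = -14243*(-7034) = 100185262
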